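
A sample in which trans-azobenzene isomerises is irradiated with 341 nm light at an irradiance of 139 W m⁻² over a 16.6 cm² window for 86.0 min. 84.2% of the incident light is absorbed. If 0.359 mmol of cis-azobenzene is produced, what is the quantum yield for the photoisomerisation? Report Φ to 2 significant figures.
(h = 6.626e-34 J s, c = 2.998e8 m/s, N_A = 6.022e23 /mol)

Product: 0.359 mmol = 3.59e-4 mol.
Photon energy at 341 nm: hc/λ = (6.626e-34)(2.998e8)/(341e-9) = 5.825e-19 J.
Energy delivered: (139 W m⁻²)(16.6e-4 m²)(5160 s) = 1191 J.
Photons incident: 1191 / 5.825e-19 = 2.045e21, i.e. 2.045e21/6.022e23 = 0.003396 mol.
Photons absorbed: 0.842 × 0.003396 = 0.002859 mol.
Φ = 3.59e-4 mol / 0.002859 mol photons = 0.13.

Φ = 0.13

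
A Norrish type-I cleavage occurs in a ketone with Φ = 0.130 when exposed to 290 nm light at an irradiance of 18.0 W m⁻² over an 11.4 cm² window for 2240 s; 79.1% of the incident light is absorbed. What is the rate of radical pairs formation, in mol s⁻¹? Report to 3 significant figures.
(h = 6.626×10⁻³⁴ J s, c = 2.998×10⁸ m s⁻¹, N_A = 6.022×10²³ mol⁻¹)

Photon energy at 290 nm: hc/λ = (6.626×10⁻³⁴)(2.998×10⁸)/(290×10⁻⁹) = 6.850×10⁻¹⁹ J.
Energy delivered: (18.0 W m⁻²)(11.4×10⁻⁴ m²)(2240 s) = 45.96 J.
Photons incident: 45.96 / 6.850×10⁻¹⁹ = 6.709×10¹⁹, i.e. 6.709×10¹⁹/6.022×10²³ = 1.114×10⁻⁴ mol.
Photons absorbed: 0.791 × 1.114×10⁻⁴ = 8.812×10⁻⁵ mol.
Product formed: 0.130 × 8.812×10⁻⁵ = 1.146×10⁻⁵ mol.
Rate: 1.146×10⁻⁵ / 2240 s = 5.12×10⁻⁹ mol s⁻¹.

5.12×10⁻⁹ mol s⁻¹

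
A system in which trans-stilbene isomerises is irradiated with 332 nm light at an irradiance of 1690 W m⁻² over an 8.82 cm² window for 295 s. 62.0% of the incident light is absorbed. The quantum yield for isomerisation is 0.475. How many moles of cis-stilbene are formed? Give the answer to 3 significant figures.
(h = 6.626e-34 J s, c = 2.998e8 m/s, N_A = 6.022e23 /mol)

Photon energy at 332 nm: hc/λ = (6.626e-34)(2.998e8)/(332e-9) = 5.983e-19 J.
Energy delivered: (1690 W m⁻²)(8.82e-4 m²)(295 s) = 439.7 J.
Photons incident: 439.7 / 5.983e-19 = 7.349e20, i.e. 7.349e20/6.022e23 = 0.001220 mol.
Photons absorbed: 0.620 × 0.001220 = 7.564e-4 mol.
Product: Φ × n_abs = 0.475 × 7.564e-4 = 3.593e-4 mol.

3.59e-4 mol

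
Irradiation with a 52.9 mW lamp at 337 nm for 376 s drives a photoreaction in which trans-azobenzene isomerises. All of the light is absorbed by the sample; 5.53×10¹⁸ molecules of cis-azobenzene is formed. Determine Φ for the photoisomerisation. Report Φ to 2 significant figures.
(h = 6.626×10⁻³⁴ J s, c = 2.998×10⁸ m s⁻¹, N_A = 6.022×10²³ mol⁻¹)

Φ = 0.16

Product: 5.53×10¹⁸ / 6.022×10²³ = 9.183×10⁻⁶ mol.
Photon energy at 337 nm: hc/λ = (6.626×10⁻³⁴)(2.998×10⁸)/(337×10⁻⁹) = 5.895×10⁻¹⁹ J.
Energy delivered: (52.9 mW)(376 s) = 19.89 J.
Photons incident: 19.89 / 5.895×10⁻¹⁹ = 3.374×10¹⁹, i.e. 3.374×10¹⁹/6.022×10²³ = 5.603×10⁻⁵ mol.
Φ = 9.183×10⁻⁶ mol / 5.603×10⁻⁵ mol photons = 0.16.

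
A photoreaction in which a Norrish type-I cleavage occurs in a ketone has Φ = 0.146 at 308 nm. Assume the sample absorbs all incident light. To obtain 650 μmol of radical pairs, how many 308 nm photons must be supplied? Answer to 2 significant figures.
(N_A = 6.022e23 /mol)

2.7e21 photons

Product: 650 μmol = 6.50e-4 mol.
Photons that must be absorbed: 6.50e-4 / 0.146 = 0.004452 mol.
Photon count: 0.004452 × 6.022e23 = 2.7e21.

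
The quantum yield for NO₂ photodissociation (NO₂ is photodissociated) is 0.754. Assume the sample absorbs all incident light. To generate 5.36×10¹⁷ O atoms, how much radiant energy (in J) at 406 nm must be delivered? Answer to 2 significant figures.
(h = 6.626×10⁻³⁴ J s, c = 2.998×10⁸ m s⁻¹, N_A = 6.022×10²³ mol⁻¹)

0.35 J

Product: 5.36×10¹⁷ / 6.022×10²³ = 8.901×10⁻⁷ mol.
Photons that must be absorbed: 8.901×10⁻⁷ / 0.754 = 1.181×10⁻⁶ mol.
Photon energy: hc/λ = 4.893×10⁻¹⁹ J; per mole, 2.947×10⁵ J mol⁻¹.
Energy required: 1.181×10⁻⁶ × 2.947×10⁵ = 0.35 J.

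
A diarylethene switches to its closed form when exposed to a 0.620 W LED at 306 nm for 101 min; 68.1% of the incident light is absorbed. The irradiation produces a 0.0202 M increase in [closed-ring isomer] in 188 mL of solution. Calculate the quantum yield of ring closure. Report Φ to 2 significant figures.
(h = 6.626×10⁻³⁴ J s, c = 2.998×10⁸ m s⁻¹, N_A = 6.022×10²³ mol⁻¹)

Product: (0.0202 M)(0.188 L) = 0.003798 mol.
Photon energy at 306 nm: hc/λ = (6.626×10⁻³⁴)(2.998×10⁸)/(306×10⁻⁹) = 6.492×10⁻¹⁹ J.
Energy delivered: (0.620 W)(6060 s) = 3757 J.
Photons incident: 3757 / 6.492×10⁻¹⁹ = 5.787×10²¹, i.e. 5.787×10²¹/6.022×10²³ = 0.009610 mol.
Photons absorbed: 0.681 × 0.009610 = 0.006544 mol.
Φ = 0.003798 mol / 0.006544 mol photons = 0.58.

Φ = 0.58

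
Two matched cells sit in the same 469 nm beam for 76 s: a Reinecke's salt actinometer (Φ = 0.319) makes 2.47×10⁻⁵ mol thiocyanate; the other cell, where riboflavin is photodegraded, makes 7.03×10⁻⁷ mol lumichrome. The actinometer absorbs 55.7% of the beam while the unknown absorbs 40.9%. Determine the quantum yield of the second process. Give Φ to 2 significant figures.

Φ = 0.012

Photons absorbed by the actinometer: 2.47×10⁻⁵ / 0.319 = 7.743×10⁻⁵ mol.
Incident flux: 7.743×10⁻⁵ / 0.557 = 1.390×10⁻⁴ einstein.
Absorbed by unknown: 0.409 × 1.390×10⁻⁴ = 5.685×10⁻⁵ mol.
Φ(unknown) = 7.03×10⁻⁷ / 5.685×10⁻⁵ = 0.012.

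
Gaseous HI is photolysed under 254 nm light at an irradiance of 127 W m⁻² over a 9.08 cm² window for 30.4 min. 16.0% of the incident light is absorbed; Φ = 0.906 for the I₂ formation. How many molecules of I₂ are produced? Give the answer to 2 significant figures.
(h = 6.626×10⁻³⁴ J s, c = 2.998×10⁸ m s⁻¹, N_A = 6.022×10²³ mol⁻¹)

Photon energy at 254 nm: hc/λ = (6.626×10⁻³⁴)(2.998×10⁸)/(254×10⁻⁹) = 7.821×10⁻¹⁹ J.
Energy delivered: (127 W m⁻²)(9.08×10⁻⁴ m²)(1824 s) = 210.3 J.
Photons incident: 210.3 / 7.821×10⁻¹⁹ = 2.689×10²⁰, i.e. 2.689×10²⁰/6.022×10²³ = 4.465×10⁻⁴ mol.
Photons absorbed: 0.160 × 4.465×10⁻⁴ = 7.144×10⁻⁵ mol.
Product: Φ × n_abs = 0.906 × 7.144×10⁻⁵ = 6.472×10⁻⁵ mol.
As a count: 6.472×10⁻⁵ × 6.022×10²³ = 3.9×10¹⁹.

3.9×10¹⁹ molecules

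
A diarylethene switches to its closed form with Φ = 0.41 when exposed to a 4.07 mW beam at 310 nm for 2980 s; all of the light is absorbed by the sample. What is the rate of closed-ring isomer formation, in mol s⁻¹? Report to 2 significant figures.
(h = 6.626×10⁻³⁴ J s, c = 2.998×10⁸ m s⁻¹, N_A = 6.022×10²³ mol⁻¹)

Photon energy at 310 nm: hc/λ = (6.626×10⁻³⁴)(2.998×10⁸)/(310×10⁻⁹) = 6.408×10⁻¹⁹ J.
Energy delivered: (4.07 mW)(2980 s) = 12.13 J.
Photons incident: 12.13 / 6.408×10⁻¹⁹ = 1.893×10¹⁹, i.e. 1.893×10¹⁹/6.022×10²³ = 3.143×10⁻⁵ mol.
Product formed: 0.41 × 3.143×10⁻⁵ = 1.289×10⁻⁵ mol.
Rate: 1.289×10⁻⁵ / 2980 s = 4.3×10⁻⁹ mol s⁻¹.

4.3×10⁻⁹ mol s⁻¹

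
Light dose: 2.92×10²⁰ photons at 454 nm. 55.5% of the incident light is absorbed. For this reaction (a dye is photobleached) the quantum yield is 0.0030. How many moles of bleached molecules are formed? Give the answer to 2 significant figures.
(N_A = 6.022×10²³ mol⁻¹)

Moles of photons: 2.92×10²⁰ / 6.022×10²³ = 4.849×10⁻⁴ mol.
Photons absorbed: 0.555 × 4.849×10⁻⁴ = 2.691×10⁻⁴ mol.
Product: Φ × n_abs = 0.0030 × 2.691×10⁻⁴ = 8.073×10⁻⁷ mol.

8.1×10⁻⁷ mol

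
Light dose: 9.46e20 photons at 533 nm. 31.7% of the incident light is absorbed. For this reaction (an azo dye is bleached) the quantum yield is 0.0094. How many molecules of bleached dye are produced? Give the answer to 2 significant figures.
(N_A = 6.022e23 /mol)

Moles of photons: 9.46e20 / 6.022e23 = 0.001571 mol.
Photons absorbed: 0.317 × 0.001571 = 4.980e-4 mol.
Product: Φ × n_abs = 0.0094 × 4.980e-4 = 4.681e-6 mol.
As a count: 4.681e-6 × 6.022e23 = 2.8e18.

2.8e18 molecules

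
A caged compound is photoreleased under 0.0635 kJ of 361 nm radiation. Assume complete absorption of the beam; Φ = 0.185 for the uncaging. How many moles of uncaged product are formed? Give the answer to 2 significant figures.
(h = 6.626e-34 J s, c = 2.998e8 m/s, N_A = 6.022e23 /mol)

3.5e-5 mol

Photon energy at 361 nm: hc/λ = (6.626e-34)(2.998e8)/(361e-9) = 5.503e-19 J.
Incident energy: 0.0635 kJ = 63.5 J.
Photons incident: 63.5 / 5.503e-19 = 1.154e20, i.e. 1.154e20/6.022e23 = 1.916e-4 mol.
Product: Φ × n_abs = 0.185 × 1.916e-4 = 3.545e-5 mol.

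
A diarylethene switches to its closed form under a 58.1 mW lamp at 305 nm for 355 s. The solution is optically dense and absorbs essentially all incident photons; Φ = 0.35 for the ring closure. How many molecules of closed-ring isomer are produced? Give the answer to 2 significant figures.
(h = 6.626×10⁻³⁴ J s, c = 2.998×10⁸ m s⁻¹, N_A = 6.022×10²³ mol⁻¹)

Photon energy at 305 nm: hc/λ = (6.626×10⁻³⁴)(2.998×10⁸)/(305×10⁻⁹) = 6.513×10⁻¹⁹ J.
Energy delivered: (58.1 mW)(355 s) = 20.63 J.
Photons incident: 20.63 / 6.513×10⁻¹⁹ = 3.168×10¹⁹, i.e. 3.168×10¹⁹/6.022×10²³ = 5.261×10⁻⁵ mol.
Product: Φ × n_abs = 0.35 × 5.261×10⁻⁵ = 1.841×10⁻⁵ mol.
As a count: 1.841×10⁻⁵ × 6.022×10²³ = 1.1×10¹⁹.

1.1×10¹⁹ molecules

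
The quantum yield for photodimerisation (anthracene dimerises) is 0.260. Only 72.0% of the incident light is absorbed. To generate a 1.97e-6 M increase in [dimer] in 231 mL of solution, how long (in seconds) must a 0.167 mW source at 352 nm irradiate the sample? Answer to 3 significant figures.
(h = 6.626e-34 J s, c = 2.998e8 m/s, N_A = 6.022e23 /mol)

t ≈ 4950 s

Product: (1.97e-6 M)(0.231 L) = 4.551e-7 mol.
Photons that must be absorbed: 4.551e-7 / 0.260 = 1.750e-6 mol.
Incident photons needed: 1.750e-6 / 0.720 = 2.431e-6 mol.
Photon energy: hc/λ = 5.643e-19 J; per mole, 3.398e5 J mol⁻¹.
Energy required: 2.431e-6 × 3.398e5 = 0.8261 J.
Time: 0.8261 J / 0.000167 W = 4950 s.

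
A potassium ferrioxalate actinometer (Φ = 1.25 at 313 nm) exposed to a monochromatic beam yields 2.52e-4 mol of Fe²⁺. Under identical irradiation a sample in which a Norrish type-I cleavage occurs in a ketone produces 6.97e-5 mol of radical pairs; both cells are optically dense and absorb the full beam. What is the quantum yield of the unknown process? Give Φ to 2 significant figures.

Photons absorbed by the actinometer: 2.52e-4 / 1.25 = 2.016e-4 mol.
Φ(unknown) = 6.97e-5 / 2.016e-4 = 0.35.

Φ = 0.35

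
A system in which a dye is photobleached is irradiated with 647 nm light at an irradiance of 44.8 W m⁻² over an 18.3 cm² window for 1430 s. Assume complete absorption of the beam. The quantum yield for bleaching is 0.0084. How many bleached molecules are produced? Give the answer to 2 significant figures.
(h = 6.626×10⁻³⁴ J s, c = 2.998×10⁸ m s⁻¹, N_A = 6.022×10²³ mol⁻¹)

3.2×10¹⁸ bleached molecules

Photon energy at 647 nm: hc/λ = (6.626×10⁻³⁴)(2.998×10⁸)/(647×10⁻⁹) = 3.070×10⁻¹⁹ J.
Energy delivered: (44.8 W m⁻²)(18.3×10⁻⁴ m²)(1430 s) = 117.2 J.
Photons incident: 117.2 / 3.070×10⁻¹⁹ = 3.818×10²⁰, i.e. 3.818×10²⁰/6.022×10²³ = 6.340×10⁻⁴ mol.
Product: Φ × n_abs = 0.0084 × 6.340×10⁻⁴ = 5.326×10⁻⁶ mol.
As a count: 5.326×10⁻⁶ × 6.022×10²³ = 3.2×10¹⁸.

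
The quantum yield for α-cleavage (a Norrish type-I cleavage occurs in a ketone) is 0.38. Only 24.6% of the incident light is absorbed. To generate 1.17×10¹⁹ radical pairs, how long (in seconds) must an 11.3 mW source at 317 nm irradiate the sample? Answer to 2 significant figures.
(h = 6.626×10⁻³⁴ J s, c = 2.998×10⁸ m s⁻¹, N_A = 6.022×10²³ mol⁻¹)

Product: 1.17×10¹⁹ / 6.022×10²³ = 1.943×10⁻⁵ mol.
Photons that must be absorbed: 1.943×10⁻⁵ / 0.38 = 5.113×10⁻⁵ mol.
Incident photons needed: 5.113×10⁻⁵ / 0.246 = 2.078×10⁻⁴ mol.
Photon energy: hc/λ = 6.266×10⁻¹⁹ J; per mole, 3.773×10⁵ J mol⁻¹.
Energy required: 2.078×10⁻⁴ × 3.773×10⁵ = 78.40 J.
Time: 78.40 J / 0.0113 W = 6900 s.

t ≈ 6900 s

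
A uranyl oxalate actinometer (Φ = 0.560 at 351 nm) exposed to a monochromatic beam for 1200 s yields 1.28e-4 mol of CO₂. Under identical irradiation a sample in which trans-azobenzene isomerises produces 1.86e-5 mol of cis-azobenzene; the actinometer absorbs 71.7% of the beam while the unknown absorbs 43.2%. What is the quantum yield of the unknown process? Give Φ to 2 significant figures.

Φ = 0.14

Photons absorbed by the actinometer: 1.28e-4 / 0.560 = 2.286e-4 mol.
Incident flux: 2.286e-4 / 0.717 = 3.188e-4 einstein.
Absorbed by unknown: 0.432 × 3.188e-4 = 1.377e-4 mol.
Φ(unknown) = 1.86e-5 / 1.377e-4 = 0.14.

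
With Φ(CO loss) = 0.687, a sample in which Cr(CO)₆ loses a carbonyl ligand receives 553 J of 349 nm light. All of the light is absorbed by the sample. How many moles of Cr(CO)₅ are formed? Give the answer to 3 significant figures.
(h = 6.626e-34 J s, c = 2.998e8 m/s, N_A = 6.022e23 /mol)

Photon energy at 349 nm: hc/λ = (6.626e-34)(2.998e8)/(349e-9) = 5.692e-19 J.
Photons incident: 553 / 5.692e-19 = 9.715e20, i.e. 9.715e20/6.022e23 = 0.001613 mol.
Product: Φ × n_abs = 0.687 × 0.001613 = 0.001108 mol.

0.00111 mol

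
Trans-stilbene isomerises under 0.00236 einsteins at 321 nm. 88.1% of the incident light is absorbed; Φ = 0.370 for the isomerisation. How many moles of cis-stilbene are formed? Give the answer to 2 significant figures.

7.7e-4 mol

Photons absorbed: 0.881 × 0.00236 = 0.002079 mol.
Product: Φ × n_abs = 0.370 × 0.002079 = 7.692e-4 mol.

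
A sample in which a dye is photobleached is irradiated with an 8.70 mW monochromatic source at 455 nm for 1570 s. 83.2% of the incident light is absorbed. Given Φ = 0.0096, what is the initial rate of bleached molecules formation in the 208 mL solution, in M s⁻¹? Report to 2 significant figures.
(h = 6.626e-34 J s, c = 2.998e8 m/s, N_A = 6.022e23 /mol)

1.3e-9 M s⁻¹

Photon energy at 455 nm: hc/λ = (6.626e-34)(2.998e8)/(455e-9) = 4.366e-19 J.
Energy delivered: (8.70 mW)(1570 s) = 13.66 J.
Photons incident: 13.66 / 4.366e-19 = 3.129e19, i.e. 3.129e19/6.022e23 = 5.196e-5 mol.
Photons absorbed: 0.832 × 5.196e-5 = 4.323e-5 mol.
Product formed: 0.0096 × 4.323e-5 = 4.150e-7 mol.
Rate: 4.150e-7 mol / (1570 s × 0.208 L) = 1.3e-9 M s⁻¹.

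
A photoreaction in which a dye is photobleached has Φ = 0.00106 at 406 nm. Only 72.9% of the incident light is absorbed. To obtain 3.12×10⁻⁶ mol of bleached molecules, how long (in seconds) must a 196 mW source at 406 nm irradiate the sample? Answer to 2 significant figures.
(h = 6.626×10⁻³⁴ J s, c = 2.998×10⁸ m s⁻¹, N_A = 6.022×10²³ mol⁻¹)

t ≈ 6100 s

Photons that must be absorbed: 3.12×10⁻⁶ / 0.00106 = 0.002943 mol.
Incident photons needed: 0.002943 / 0.729 = 0.004037 mol.
Photon energy: hc/λ = 4.893×10⁻¹⁹ J; per mole, 2.947×10⁵ J mol⁻¹.
Energy required: 0.004037 × 2.947×10⁵ = 1190 J.
Time: 1190 J / 0.196 W = 6100 s.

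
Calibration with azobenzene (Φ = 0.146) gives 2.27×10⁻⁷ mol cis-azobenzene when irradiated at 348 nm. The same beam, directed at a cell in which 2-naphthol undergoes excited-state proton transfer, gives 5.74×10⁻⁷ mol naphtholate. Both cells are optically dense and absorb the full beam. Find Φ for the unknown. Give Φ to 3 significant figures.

Φ = 0.369

Photons absorbed by the actinometer: 2.27×10⁻⁷ / 0.146 = 1.555×10⁻⁶ mol.
Φ(unknown) = 5.74×10⁻⁷ / 1.555×10⁻⁶ = 0.369.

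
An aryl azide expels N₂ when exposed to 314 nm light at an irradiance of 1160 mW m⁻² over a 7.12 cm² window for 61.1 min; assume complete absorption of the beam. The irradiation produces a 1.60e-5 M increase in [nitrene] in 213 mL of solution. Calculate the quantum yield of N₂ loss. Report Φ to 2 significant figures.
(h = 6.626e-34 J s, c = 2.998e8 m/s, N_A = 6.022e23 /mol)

Product: (1.60e-5 M)(0.213 L) = 3.408e-6 mol.
Photon energy at 314 nm: hc/λ = (6.626e-34)(2.998e8)/(314e-9) = 6.326e-19 J.
Energy delivered: (1160 mW m⁻²)(7.12e-4 m²)(3666 s) = 3.028 J.
Photons incident: 3.028 / 6.326e-19 = 4.787e18, i.e. 4.787e18/6.022e23 = 7.949e-6 mol.
Φ = 3.408e-6 mol / 7.949e-6 mol photons = 0.43.

Φ = 0.43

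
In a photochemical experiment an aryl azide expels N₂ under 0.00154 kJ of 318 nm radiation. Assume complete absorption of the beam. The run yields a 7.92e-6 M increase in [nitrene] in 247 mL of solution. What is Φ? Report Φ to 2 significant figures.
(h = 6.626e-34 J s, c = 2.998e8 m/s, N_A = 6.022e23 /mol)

Product: (7.92e-6 M)(0.247 L) = 1.956e-6 mol.
Photon energy at 318 nm: hc/λ = (6.626e-34)(2.998e8)/(318e-9) = 6.247e-19 J.
Incident energy: 0.00154 kJ = 1.54 J.
Photons incident: 1.54 / 6.247e-19 = 2.465e18, i.e. 2.465e18/6.022e23 = 4.093e-6 mol.
Φ = 1.956e-6 mol / 4.093e-6 mol photons = 0.48.

Φ = 0.48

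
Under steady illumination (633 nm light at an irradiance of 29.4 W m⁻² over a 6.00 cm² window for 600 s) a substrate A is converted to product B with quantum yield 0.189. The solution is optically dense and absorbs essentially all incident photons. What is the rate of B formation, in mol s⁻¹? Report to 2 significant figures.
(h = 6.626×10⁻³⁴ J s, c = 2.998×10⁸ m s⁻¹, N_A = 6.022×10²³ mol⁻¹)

1.8×10⁻⁸ mol s⁻¹

Photon energy at 633 nm: hc/λ = (6.626×10⁻³⁴)(2.998×10⁸)/(633×10⁻⁹) = 3.138×10⁻¹⁹ J.
Energy delivered: (29.4 W m⁻²)(6.00×10⁻⁴ m²)(600 s) = 10.58 J.
Photons incident: 10.58 / 3.138×10⁻¹⁹ = 3.372×10¹⁹, i.e. 3.372×10¹⁹/6.022×10²³ = 5.599×10⁻⁵ mol.
Product formed: 0.189 × 5.599×10⁻⁵ = 1.058×10⁻⁵ mol.
Rate: 1.058×10⁻⁵ / 600 s = 1.8×10⁻⁸ mol s⁻¹.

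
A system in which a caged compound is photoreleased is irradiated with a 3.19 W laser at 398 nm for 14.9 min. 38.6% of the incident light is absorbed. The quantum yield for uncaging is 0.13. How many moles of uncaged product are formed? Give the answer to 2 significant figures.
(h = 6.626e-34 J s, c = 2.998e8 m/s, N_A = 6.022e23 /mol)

Photon energy at 398 nm: hc/λ = (6.626e-34)(2.998e8)/(398e-9) = 4.991e-19 J.
Energy delivered: (3.19 W)(894 s) = 2852 J.
Photons incident: 2852 / 4.991e-19 = 5.714e21, i.e. 5.714e21/6.022e23 = 0.009489 mol.
Photons absorbed: 0.386 × 0.009489 = 0.003663 mol.
Product: Φ × n_abs = 0.13 × 0.003663 = 4.762e-4 mol.

4.8e-4 mol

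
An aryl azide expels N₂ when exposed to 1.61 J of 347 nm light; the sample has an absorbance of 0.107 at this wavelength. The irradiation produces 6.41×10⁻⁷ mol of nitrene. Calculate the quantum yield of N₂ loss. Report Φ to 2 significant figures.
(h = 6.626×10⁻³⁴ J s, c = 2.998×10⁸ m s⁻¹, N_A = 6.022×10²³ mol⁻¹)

Photon energy at 347 nm: hc/λ = (6.626×10⁻³⁴)(2.998×10⁸)/(347×10⁻⁹) = 5.725×10⁻¹⁹ J.
Photons incident: 1.61 / 5.725×10⁻¹⁹ = 2.812×10¹⁸, i.e. 2.812×10¹⁸/6.022×10²³ = 4.670×10⁻⁶ mol.
Fraction absorbed: 1 − 10^(−0.107) = 0.2184.
Photons absorbed: 0.2184 × 4.670×10⁻⁶ = 1.020×10⁻⁶ mol.
Φ = 6.41×10⁻⁷ mol / 1.020×10⁻⁶ mol photons = 0.63.

Φ = 0.63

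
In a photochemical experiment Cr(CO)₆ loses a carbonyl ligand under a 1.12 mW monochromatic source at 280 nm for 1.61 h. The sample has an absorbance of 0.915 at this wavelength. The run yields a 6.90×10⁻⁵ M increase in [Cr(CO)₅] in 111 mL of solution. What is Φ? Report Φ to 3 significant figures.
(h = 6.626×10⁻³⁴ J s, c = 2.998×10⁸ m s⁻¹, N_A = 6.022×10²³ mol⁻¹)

Φ = 0.574

Product: (6.90×10⁻⁵ M)(0.111 L) = 7.659×10⁻⁶ mol.
Photon energy at 280 nm: hc/λ = (6.626×10⁻³⁴)(2.998×10⁸)/(280×10⁻⁹) = 7.095×10⁻¹⁹ J.
Energy delivered: (1.12 mW)(5796 s) = 6.492 J.
Photons incident: 6.492 / 7.095×10⁻¹⁹ = 9.150×10¹⁸, i.e. 9.150×10¹⁸/6.022×10²³ = 1.519×10⁻⁵ mol.
Fraction absorbed: 1 − 10^(−0.915) = 0.8784.
Photons absorbed: 0.8784 × 1.519×10⁻⁵ = 1.334×10⁻⁵ mol.
Φ = 7.659×10⁻⁶ mol / 1.334×10⁻⁵ mol photons = 0.574.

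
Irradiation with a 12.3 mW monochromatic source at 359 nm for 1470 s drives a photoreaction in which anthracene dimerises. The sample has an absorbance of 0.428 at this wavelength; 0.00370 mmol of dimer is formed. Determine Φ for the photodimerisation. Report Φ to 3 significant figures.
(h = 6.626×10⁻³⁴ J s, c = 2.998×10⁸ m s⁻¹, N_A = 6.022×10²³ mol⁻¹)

Product: 0.00370 mmol = 3.70×10⁻⁶ mol.
Photon energy at 359 nm: hc/λ = (6.626×10⁻³⁴)(2.998×10⁸)/(359×10⁻⁹) = 5.533×10⁻¹⁹ J.
Energy delivered: (12.3 mW)(1470 s) = 18.08 J.
Photons incident: 18.08 / 5.533×10⁻¹⁹ = 3.268×10¹⁹, i.e. 3.268×10¹⁹/6.022×10²³ = 5.427×10⁻⁵ mol.
Fraction absorbed: 1 − 10^(−0.428) = 0.6267.
Photons absorbed: 0.6267 × 5.427×10⁻⁵ = 3.401×10⁻⁵ mol.
Φ = 3.70×10⁻⁶ mol / 3.401×10⁻⁵ mol photons = 0.109.

Φ = 0.109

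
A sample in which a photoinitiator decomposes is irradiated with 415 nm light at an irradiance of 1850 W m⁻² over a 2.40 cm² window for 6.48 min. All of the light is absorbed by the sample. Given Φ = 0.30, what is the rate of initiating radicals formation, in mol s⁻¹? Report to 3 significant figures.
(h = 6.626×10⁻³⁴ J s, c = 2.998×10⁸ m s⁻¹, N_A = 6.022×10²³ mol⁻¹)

Photon energy at 415 nm: hc/λ = (6.626×10⁻³⁴)(2.998×10⁸)/(415×10⁻⁹) = 4.787×10⁻¹⁹ J.
Energy delivered: (1850 W m⁻²)(2.40×10⁻⁴ m²)(388.8 s) = 172.6 J.
Photons incident: 172.6 / 4.787×10⁻¹⁹ = 3.606×10²⁰, i.e. 3.606×10²⁰/6.022×10²³ = 5.988×10⁻⁴ mol.
Product formed: 0.30 × 5.988×10⁻⁴ = 1.796×10⁻⁴ mol.
Rate: 1.796×10⁻⁴ / 388.8 s = 4.62×10⁻⁷ mol s⁻¹.

4.62×10⁻⁷ mol s⁻¹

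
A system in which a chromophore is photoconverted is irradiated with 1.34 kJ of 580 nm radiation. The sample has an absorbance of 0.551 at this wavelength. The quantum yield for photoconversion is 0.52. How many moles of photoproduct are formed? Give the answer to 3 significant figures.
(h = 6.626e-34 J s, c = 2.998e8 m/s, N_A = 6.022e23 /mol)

Photon energy at 580 nm: hc/λ = (6.626e-34)(2.998e8)/(580e-9) = 3.425e-19 J.
Incident energy: 1.34 kJ = 1340 J.
Photons incident: 1340 / 3.425e-19 = 3.912e21, i.e. 3.912e21/6.022e23 = 0.006496 mol.
Fraction absorbed: 1 − 10^(−0.551) = 0.7188.
Photons absorbed: 0.7188 × 0.006496 = 0.004669 mol.
Product: Φ × n_abs = 0.52 × 0.004669 = 0.002428 mol.

0.00243 mol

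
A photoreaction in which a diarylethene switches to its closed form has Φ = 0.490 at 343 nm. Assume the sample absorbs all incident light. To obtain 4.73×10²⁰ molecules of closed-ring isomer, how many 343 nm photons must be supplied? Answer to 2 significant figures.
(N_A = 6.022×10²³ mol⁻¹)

Product: 4.73×10²⁰ / 6.022×10²³ = 7.855×10⁻⁴ mol.
Photons that must be absorbed: 7.855×10⁻⁴ / 0.490 = 0.001603 mol.
Photon count: 0.001603 × 6.022×10²³ = 9.7×10²⁰.

9.7×10²⁰ photons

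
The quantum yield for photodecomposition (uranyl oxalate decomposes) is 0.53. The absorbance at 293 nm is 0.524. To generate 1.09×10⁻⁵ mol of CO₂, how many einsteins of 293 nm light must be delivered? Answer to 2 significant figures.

Photons that must be absorbed: 1.09×10⁻⁵ / 0.53 = 2.057×10⁻⁵ mol.
Fraction absorbed: 1 − 10^(−0.524) = 0.7008.
Incident photons needed: 2.057×10⁻⁵ / 0.7008 = 2.935×10⁻⁵ mol.

2.9×10⁻⁵ einstein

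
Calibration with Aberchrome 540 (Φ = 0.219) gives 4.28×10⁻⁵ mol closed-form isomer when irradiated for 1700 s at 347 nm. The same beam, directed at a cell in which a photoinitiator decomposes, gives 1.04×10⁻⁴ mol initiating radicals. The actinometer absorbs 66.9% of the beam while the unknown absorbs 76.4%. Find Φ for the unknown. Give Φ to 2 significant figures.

Φ = 0.47

Photons absorbed by the actinometer: 4.28×10⁻⁵ / 0.219 = 1.954×10⁻⁴ mol.
Incident flux: 1.954×10⁻⁴ / 0.669 = 2.921×10⁻⁴ einstein.
Absorbed by unknown: 0.764 × 2.921×10⁻⁴ = 2.232×10⁻⁴ mol.
Φ(unknown) = 1.04×10⁻⁴ / 2.232×10⁻⁴ = 0.47.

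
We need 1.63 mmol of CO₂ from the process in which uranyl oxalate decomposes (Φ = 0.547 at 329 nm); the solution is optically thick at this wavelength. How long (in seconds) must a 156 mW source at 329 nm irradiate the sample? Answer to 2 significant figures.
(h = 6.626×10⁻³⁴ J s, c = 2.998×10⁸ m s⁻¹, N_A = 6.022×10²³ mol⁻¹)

Product: 1.63 mmol = 0.00163 mol.
Photons that must be absorbed: 0.00163 / 0.547 = 0.002980 mol.
Photon energy: hc/λ = 6.038×10⁻¹⁹ J; per mole, 3.636×10⁵ J mol⁻¹.
Energy required: 0.002980 × 3.636×10⁵ = 1084 J.
Time: 1084 J / 0.156 W = 6900 s.

t ≈ 6900 s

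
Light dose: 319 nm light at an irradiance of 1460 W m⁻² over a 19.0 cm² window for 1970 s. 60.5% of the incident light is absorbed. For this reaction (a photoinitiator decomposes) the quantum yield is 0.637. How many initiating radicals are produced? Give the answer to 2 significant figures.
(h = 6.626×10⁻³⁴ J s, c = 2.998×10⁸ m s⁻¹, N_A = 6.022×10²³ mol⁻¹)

3.4×10²¹ initiating radicals

Photon energy at 319 nm: hc/λ = (6.626×10⁻³⁴)(2.998×10⁸)/(319×10⁻⁹) = 6.227×10⁻¹⁹ J.
Energy delivered: (1460 W m⁻²)(19.0×10⁻⁴ m²)(1970 s) = 5465 J.
Photons incident: 5465 / 6.227×10⁻¹⁹ = 8.776×10²¹, i.e. 8.776×10²¹/6.022×10²³ = 0.01457 mol.
Photons absorbed: 0.605 × 0.01457 = 0.008815 mol.
Product: Φ × n_abs = 0.637 × 0.008815 = 0.005615 mol.
As a count: 0.005615 × 6.022×10²³ = 3.4×10²¹.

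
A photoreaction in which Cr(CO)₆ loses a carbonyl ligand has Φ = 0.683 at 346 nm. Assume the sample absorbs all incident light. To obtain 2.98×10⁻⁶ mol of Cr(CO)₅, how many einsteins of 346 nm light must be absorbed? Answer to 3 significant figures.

Photons that must be absorbed: 2.98×10⁻⁶ / 0.683 = 4.363×10⁻⁶ mol.

4.36×10⁻⁶ einstein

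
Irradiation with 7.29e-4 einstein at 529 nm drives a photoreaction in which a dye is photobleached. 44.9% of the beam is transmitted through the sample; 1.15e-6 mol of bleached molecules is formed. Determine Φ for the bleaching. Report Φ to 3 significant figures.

Φ = 0.00286

Fraction absorbed: 1 − 44.9/100 = 0.5510.
Photons absorbed: 0.5510 × 7.29e-4 = 4.017e-4 mol.
Φ = 1.15e-6 mol / 4.017e-4 mol photons = 0.00286.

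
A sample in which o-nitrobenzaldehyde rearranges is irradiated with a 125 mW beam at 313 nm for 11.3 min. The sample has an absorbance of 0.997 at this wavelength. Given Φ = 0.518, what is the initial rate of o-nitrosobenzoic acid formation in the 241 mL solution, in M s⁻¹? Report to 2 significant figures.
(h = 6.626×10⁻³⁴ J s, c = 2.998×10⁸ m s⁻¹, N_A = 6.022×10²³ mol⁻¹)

6.3×10⁻⁷ M s⁻¹

Photon energy at 313 nm: hc/λ = (6.626×10⁻³⁴)(2.998×10⁸)/(313×10⁻⁹) = 6.347×10⁻¹⁹ J.
Energy delivered: (125 mW)(678 s) = 84.75 J.
Photons incident: 84.75 / 6.347×10⁻¹⁹ = 1.335×10²⁰, i.e. 1.335×10²⁰/6.022×10²³ = 2.217×10⁻⁴ mol.
Fraction absorbed: 1 − 10^(−0.997) = 0.8993.
Photons absorbed: 0.8993 × 2.217×10⁻⁴ = 1.994×10⁻⁴ mol.
Product formed: 0.518 × 1.994×10⁻⁴ = 1.033×10⁻⁴ mol.
Rate: 1.033×10⁻⁴ mol / (678 s × 0.241 L) = 6.3×10⁻⁷ M s⁻¹.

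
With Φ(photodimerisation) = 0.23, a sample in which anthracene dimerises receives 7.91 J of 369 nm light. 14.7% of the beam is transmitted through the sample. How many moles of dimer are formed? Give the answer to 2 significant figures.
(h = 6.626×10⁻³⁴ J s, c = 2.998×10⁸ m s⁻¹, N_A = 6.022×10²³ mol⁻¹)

Photon energy at 369 nm: hc/λ = (6.626×10⁻³⁴)(2.998×10⁸)/(369×10⁻⁹) = 5.383×10⁻¹⁹ J.
Photons incident: 7.91 / 5.383×10⁻¹⁹ = 1.469×10¹⁹, i.e. 1.469×10¹⁹/6.022×10²³ = 2.439×10⁻⁵ mol.
Fraction absorbed: 1 − 14.7/100 = 0.8530.
Photons absorbed: 0.8530 × 2.439×10⁻⁵ = 2.080×10⁻⁵ mol.
Product: Φ × n_abs = 0.23 × 2.080×10⁻⁵ = 4.784×10⁻⁶ mol.

4.8×10⁻⁶ mol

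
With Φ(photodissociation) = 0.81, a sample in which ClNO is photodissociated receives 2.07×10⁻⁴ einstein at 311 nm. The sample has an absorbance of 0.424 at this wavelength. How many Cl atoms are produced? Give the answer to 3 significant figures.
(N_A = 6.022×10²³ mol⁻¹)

6.29×10¹⁹ atoms

Fraction absorbed: 1 − 10^(−0.424) = 0.6233.
Photons absorbed: 0.6233 × 2.07×10⁻⁴ = 1.290×10⁻⁴ mol.
Product: Φ × n_abs = 0.81 × 1.290×10⁻⁴ = 1.045×10⁻⁴ mol.
As a count: 1.045×10⁻⁴ × 6.022×10²³ = 6.29×10¹⁹.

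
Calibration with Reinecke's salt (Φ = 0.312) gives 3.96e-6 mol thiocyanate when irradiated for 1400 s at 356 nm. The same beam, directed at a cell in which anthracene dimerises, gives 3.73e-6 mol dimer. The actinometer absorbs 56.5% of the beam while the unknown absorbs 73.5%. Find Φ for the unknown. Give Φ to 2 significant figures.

Φ = 0.23

Photons absorbed by the actinometer: 3.96e-6 / 0.312 = 1.269e-5 mol.
Incident flux: 1.269e-5 / 0.565 = 2.246e-5 einstein.
Absorbed by unknown: 0.735 × 2.246e-5 = 1.651e-5 mol.
Φ(unknown) = 3.73e-6 / 1.651e-5 = 0.23.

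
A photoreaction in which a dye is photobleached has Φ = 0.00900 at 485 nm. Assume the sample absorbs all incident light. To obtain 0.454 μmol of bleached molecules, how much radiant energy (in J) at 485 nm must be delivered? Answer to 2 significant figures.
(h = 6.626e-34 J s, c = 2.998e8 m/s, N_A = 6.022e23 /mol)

Product: 0.454 μmol = 4.54e-7 mol.
Photons that must be absorbed: 4.54e-7 / 0.00900 = 5.044e-5 mol.
Photon energy: hc/λ = 4.096e-19 J; per mole, 2.467e5 J mol⁻¹.
Energy required: 5.044e-5 × 2.467e5 = 12 J.

12 J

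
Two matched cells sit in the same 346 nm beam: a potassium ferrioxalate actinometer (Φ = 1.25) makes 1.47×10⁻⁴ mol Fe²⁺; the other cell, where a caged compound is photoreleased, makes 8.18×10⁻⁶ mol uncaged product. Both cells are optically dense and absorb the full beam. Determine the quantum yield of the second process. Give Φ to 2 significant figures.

Photons absorbed by the actinometer: 1.47×10⁻⁴ / 1.25 = 1.176×10⁻⁴ mol.
Φ(unknown) = 8.18×10⁻⁶ / 1.176×10⁻⁴ = 0.070.

Φ = 0.070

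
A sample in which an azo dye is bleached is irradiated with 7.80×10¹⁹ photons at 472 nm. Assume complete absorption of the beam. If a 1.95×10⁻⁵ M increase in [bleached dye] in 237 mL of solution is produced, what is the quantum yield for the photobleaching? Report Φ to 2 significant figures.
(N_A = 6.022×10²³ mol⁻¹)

Φ = 0.036

Product: (1.95×10⁻⁵ M)(0.237 L) = 4.622×10⁻⁶ mol.
Moles of photons: 7.80×10¹⁹ / 6.022×10²³ = 1.295×10⁻⁴ mol.
Φ = 4.622×10⁻⁶ mol / 1.295×10⁻⁴ mol photons = 0.036.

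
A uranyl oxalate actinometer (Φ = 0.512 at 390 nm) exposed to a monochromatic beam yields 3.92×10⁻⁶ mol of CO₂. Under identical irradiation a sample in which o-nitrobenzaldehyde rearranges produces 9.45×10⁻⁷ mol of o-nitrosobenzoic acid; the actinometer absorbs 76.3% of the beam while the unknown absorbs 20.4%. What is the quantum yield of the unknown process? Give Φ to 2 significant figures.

Photons absorbed by the actinometer: 3.92×10⁻⁶ / 0.512 = 7.656×10⁻⁶ mol.
Incident flux: 7.656×10⁻⁶ / 0.763 = 1.003×10⁻⁵ einstein.
Absorbed by unknown: 0.204 × 1.003×10⁻⁵ = 2.046×10⁻⁶ mol.
Φ(unknown) = 9.45×10⁻⁷ / 2.046×10⁻⁶ = 0.46.

Φ = 0.46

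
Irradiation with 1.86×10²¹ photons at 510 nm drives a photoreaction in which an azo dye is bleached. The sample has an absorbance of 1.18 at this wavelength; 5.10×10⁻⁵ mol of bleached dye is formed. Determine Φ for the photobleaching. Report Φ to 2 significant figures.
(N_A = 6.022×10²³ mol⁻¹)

Φ = 0.018

Moles of photons: 1.86×10²¹ / 6.022×10²³ = 0.003089 mol.
Fraction absorbed: 1 − 10^(−1.18) = 0.9339.
Photons absorbed: 0.9339 × 0.003089 = 0.002885 mol.
Φ = 5.10×10⁻⁵ mol / 0.002885 mol photons = 0.018.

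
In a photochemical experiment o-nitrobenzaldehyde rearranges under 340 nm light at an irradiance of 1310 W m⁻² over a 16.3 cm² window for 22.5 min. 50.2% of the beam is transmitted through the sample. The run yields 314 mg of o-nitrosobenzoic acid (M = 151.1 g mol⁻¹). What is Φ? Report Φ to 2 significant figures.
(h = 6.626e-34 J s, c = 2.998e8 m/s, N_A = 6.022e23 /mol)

Φ = 0.51

Product: 314 mg / 151.1 g mol⁻¹ = 0.002078 mol.
Photon energy at 340 nm: hc/λ = (6.626e-34)(2.998e8)/(340e-9) = 5.843e-19 J.
Energy delivered: (1310 W m⁻²)(16.3e-4 m²)(1350 s) = 2883 J.
Photons incident: 2883 / 5.843e-19 = 4.934e21, i.e. 4.934e21/6.022e23 = 0.008193 mol.
Fraction absorbed: 1 − 50.2/100 = 0.4980.
Photons absorbed: 0.4980 × 0.008193 = 0.004080 mol.
Φ = 0.002078 mol / 0.004080 mol photons = 0.51.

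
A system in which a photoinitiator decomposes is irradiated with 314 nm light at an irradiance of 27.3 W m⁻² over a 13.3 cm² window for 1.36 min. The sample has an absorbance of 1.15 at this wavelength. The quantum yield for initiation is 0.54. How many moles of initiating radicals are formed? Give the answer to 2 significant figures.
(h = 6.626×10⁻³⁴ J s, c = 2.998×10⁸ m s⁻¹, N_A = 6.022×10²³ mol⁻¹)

3.9×10⁻⁶ mol

Photon energy at 314 nm: hc/λ = (6.626×10⁻³⁴)(2.998×10⁸)/(314×10⁻⁹) = 6.326×10⁻¹⁹ J.
Energy delivered: (27.3 W m⁻²)(13.3×10⁻⁴ m²)(81.6 s) = 2.963 J.
Photons incident: 2.963 / 6.326×10⁻¹⁹ = 4.684×10¹⁸, i.e. 4.684×10¹⁸/6.022×10²³ = 7.778×10⁻⁶ mol.
Fraction absorbed: 1 − 10^(−1.15) = 0.9292.
Photons absorbed: 0.9292 × 7.778×10⁻⁶ = 7.227×10⁻⁶ mol.
Product: Φ × n_abs = 0.54 × 7.227×10⁻⁶ = 3.903×10⁻⁶ mol.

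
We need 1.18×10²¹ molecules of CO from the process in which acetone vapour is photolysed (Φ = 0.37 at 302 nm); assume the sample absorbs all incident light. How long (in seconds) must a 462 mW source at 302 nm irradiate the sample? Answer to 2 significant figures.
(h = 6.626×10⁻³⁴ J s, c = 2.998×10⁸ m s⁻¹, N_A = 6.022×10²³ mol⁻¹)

t ≈ 4500 s

Product: 1.18×10²¹ / 6.022×10²³ = 0.001959 mol.
Photons that must be absorbed: 0.001959 / 0.37 = 0.005295 mol.
Photon energy: hc/λ = 6.578×10⁻¹⁹ J; per mole, 3.961×10⁵ J mol⁻¹.
Energy required: 0.005295 × 3.961×10⁵ = 2097 J.
Time: 2097 J / 0.462 W = 4500 s.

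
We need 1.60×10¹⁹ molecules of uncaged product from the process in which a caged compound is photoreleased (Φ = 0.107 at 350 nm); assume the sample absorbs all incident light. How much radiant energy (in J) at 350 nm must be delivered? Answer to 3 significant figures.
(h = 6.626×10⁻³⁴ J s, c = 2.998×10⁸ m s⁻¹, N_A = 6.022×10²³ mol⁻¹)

84.9 J

Product: 1.60×10¹⁹ / 6.022×10²³ = 2.657×10⁻⁵ mol.
Photons that must be absorbed: 2.657×10⁻⁵ / 0.107 = 2.483×10⁻⁴ mol.
Photon energy: hc/λ = 5.676×10⁻¹⁹ J; per mole, 3.418×10⁵ J mol⁻¹.
Energy required: 2.483×10⁻⁴ × 3.418×10⁵ = 84.9 J.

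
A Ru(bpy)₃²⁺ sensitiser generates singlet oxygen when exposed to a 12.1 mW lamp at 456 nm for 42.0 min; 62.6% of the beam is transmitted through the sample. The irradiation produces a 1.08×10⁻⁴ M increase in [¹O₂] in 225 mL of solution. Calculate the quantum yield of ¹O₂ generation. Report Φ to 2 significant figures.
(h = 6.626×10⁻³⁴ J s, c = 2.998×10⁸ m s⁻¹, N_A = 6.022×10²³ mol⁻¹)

Φ = 0.56

Product: (1.08×10⁻⁴ M)(0.225 L) = 2.430×10⁻⁵ mol.
Photon energy at 456 nm: hc/λ = (6.626×10⁻³⁴)(2.998×10⁸)/(456×10⁻⁹) = 4.356×10⁻¹⁹ J.
Energy delivered: (12.1 mW)(2520 s) = 30.49 J.
Photons incident: 30.49 / 4.356×10⁻¹⁹ = 7.000×10¹⁹, i.e. 7.000×10¹⁹/6.022×10²³ = 1.162×10⁻⁴ mol.
Fraction absorbed: 1 − 62.6/100 = 0.3740.
Photons absorbed: 0.3740 × 1.162×10⁻⁴ = 4.346×10⁻⁵ mol.
Φ = 2.430×10⁻⁵ mol / 4.346×10⁻⁵ mol photons = 0.56.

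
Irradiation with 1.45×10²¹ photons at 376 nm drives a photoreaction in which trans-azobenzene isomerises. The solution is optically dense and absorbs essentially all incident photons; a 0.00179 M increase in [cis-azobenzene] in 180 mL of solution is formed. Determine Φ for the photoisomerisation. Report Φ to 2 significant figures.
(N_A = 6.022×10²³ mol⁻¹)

Product: (0.00179 M)(0.18 L) = 3.222×10⁻⁴ mol.
Moles of photons: 1.45×10²¹ / 6.022×10²³ = 0.002408 mol.
Φ = 3.222×10⁻⁴ mol / 0.002408 mol photons = 0.13.

Φ = 0.13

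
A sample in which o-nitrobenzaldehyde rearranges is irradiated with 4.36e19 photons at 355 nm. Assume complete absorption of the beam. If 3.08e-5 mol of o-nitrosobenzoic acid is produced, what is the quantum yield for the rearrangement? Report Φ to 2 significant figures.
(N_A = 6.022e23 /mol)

Moles of photons: 4.36e19 / 6.022e23 = 7.240e-5 mol.
Φ = 3.08e-5 mol / 7.240e-5 mol photons = 0.43.

Φ = 0.43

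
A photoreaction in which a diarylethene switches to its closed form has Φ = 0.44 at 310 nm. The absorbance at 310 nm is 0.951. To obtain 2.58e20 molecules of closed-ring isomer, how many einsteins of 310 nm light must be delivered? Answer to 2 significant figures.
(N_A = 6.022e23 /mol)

Product: 2.58e20 / 6.022e23 = 4.284e-4 mol.
Photons that must be absorbed: 4.284e-4 / 0.44 = 9.736e-4 mol.
Fraction absorbed: 1 − 10^(−0.951) = 0.8881.
Incident photons needed: 9.736e-4 / 0.8881 = 0.001096 mol.

0.0011 einstein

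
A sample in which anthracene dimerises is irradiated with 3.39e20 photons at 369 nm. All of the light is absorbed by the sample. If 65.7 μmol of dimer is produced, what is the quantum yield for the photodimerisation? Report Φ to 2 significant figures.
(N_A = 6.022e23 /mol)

Φ = 0.12

Product: 65.7 μmol = 6.57e-5 mol.
Moles of photons: 3.39e20 / 6.022e23 = 5.629e-4 mol.
Φ = 6.57e-5 mol / 5.629e-4 mol photons = 0.12.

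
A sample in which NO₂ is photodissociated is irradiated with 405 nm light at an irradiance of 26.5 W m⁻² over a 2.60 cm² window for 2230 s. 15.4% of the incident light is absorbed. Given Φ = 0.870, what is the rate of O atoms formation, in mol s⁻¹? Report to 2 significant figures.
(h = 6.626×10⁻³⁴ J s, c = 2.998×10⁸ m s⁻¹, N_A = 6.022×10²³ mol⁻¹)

3.1×10⁻⁹ mol s⁻¹

Photon energy at 405 nm: hc/λ = (6.626×10⁻³⁴)(2.998×10⁸)/(405×10⁻⁹) = 4.905×10⁻¹⁹ J.
Energy delivered: (26.5 W m⁻²)(2.60×10⁻⁴ m²)(2230 s) = 15.36 J.
Photons incident: 15.36 / 4.905×10⁻¹⁹ = 3.131×10¹⁹, i.e. 3.131×10¹⁹/6.022×10²³ = 5.199×10⁻⁵ mol.
Photons absorbed: 0.154 × 5.199×10⁻⁵ = 8.006×10⁻⁶ mol.
Product formed: 0.870 × 8.006×10⁻⁶ = 6.965×10⁻⁶ mol.
Rate: 6.965×10⁻⁶ / 2230 s = 3.1×10⁻⁹ mol s⁻¹.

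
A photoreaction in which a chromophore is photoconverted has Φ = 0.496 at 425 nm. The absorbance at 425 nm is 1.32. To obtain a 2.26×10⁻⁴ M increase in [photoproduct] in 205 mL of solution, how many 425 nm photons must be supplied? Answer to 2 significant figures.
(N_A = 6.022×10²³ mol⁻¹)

Product: (2.26×10⁻⁴ M)(0.205 L) = 4.633×10⁻⁵ mol.
Photons that must be absorbed: 4.633×10⁻⁵ / 0.496 = 9.341×10⁻⁵ mol.
Fraction absorbed: 1 − 10^(−1.32) = 0.9521.
Incident photons needed: 9.341×10⁻⁵ / 0.9521 = 9.811×10⁻⁵ mol.
Photon count: 9.811×10⁻⁵ × 6.022×10²³ = 5.9×10¹⁹.

5.9×10¹⁹ photons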